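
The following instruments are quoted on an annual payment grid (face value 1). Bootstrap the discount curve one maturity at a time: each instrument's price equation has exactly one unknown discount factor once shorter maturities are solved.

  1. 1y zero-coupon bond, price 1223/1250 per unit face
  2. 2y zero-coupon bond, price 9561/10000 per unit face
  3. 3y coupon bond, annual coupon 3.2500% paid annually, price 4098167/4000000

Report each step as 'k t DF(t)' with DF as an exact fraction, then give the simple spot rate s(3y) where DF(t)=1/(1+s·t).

1 1 1223/1250
2 2 9561/10000
3 3 4657/5000
s(3y) = (1/(4657/5000) − 1)/(3) = 343/13971 ≈ 2.4551%

step 1 [1y] zero: DF = P = 1223/1250 ≈ 0.978400
step 2 [2y] zero: DF = P = 9561/10000 ≈ 0.956100
step 3 [3y] bond c/1=13/400: DF=(4098167/4000000 − 13/400·(0.978400+0.956100))/(1+13/400) = 4657/5000 ≈ 0.931400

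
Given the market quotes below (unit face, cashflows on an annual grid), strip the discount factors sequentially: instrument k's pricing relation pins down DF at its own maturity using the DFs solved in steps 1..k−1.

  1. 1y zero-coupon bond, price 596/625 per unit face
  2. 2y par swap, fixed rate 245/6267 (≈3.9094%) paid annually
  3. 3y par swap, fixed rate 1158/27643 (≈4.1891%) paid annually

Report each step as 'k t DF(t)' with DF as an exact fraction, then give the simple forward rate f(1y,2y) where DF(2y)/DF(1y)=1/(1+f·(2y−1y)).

step 1 [1y] zero: DF = P = 596/625 ≈ 0.953600
step 2 [2y] swap r/1=245/6267: DF=(1 − 245/6267·(0.953600))/(1+245/6267) = 1853/2000 ≈ 0.926500
step 3 [3y] swap r/1=1158/27643: DF=(1 − 1158/27643·(0.953600+0.926500))/(1+1158/27643) = 4421/5000 ≈ 0.884200

1 1 596/625
2 2 1853/2000
3 3 4421/5000
f(1y,2y) = ((596/625)/(1853/2000) − 1)/(1) = 271/9265 ≈ 2.9250%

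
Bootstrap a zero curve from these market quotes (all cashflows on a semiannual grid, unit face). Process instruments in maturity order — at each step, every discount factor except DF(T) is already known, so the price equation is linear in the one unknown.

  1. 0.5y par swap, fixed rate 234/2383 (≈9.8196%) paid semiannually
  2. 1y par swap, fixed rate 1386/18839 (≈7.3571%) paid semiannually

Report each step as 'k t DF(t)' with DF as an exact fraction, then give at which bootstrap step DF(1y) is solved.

1 1/2 2383/2500
2 1 9307/10000
DF(1y) is solved at step 2

step 1 [0.5y] swap r/2=117/2383: DF=(1 − 117/2383·(0))/(1+117/2383) = 2383/2500 ≈ 0.953200
step 2 [1y] swap r/2=693/18839: DF=(1 − 693/18839·(0.953200))/(1+693/18839) = 9307/10000 ≈ 0.930700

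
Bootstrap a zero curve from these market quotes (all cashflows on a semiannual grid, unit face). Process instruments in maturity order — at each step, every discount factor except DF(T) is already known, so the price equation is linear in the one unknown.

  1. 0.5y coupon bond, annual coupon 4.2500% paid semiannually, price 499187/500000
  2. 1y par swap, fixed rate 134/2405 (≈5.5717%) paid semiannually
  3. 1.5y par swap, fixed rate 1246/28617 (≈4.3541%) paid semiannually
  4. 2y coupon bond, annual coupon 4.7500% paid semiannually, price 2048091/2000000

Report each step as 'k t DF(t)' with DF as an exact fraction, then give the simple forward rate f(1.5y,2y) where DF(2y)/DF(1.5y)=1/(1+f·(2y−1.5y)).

1 1/2 611/625
2 1 1183/1250
3 3/2 9377/10000
4 2 9339/10000
f(1.5y,2y) = ((9377/10000)/(9339/10000) − 1)/(1/2) = 76/9339 ≈ 0.8138%

step 1 [0.5y] bond c/2=17/800: DF=(499187/500000 − 17/800·(0))/(1+17/800) = 611/625 ≈ 0.977600
step 2 [1y] swap r/2=67/2405: DF=(1 − 67/2405·(0.977600))/(1+67/2405) = 1183/1250 ≈ 0.946400
step 3 [1.5y] swap r/2=623/28617: DF=(1 − 623/28617·(0.977600+0.946400))/(1+623/28617) = 9377/10000 ≈ 0.937700
step 4 [2y] bond c/2=19/800: DF=(2048091/2000000 − 19/800·(0.977600+0.946400+0.937700))/(1+19/800) = 9339/10000 ≈ 0.933900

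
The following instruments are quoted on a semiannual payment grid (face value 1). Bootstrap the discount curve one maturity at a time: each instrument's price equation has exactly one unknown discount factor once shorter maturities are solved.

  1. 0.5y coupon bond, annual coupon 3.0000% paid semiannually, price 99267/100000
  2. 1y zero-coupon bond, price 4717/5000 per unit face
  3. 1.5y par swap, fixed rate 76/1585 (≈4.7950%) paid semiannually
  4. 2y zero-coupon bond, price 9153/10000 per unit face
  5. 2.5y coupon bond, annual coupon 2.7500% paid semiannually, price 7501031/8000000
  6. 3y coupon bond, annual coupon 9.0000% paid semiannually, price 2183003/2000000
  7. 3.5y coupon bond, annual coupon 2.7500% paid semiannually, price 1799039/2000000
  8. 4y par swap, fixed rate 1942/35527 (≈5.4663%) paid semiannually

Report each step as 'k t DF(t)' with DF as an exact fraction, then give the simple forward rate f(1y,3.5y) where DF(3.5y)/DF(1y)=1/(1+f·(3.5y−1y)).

step 1 [0.5y] bond c/2=3/200: DF=(99267/100000 − 3/200·(0))/(1+3/200) = 489/500 ≈ 0.978000
step 2 [1y] zero: DF = P = 4717/5000 ≈ 0.943400
step 3 [1.5y] swap r/2=38/1585: DF=(1 − 38/1585·(0.978000+0.943400))/(1+38/1585) = 2329/2500 ≈ 0.931600
step 4 [2y] zero: DF = P = 9153/10000 ≈ 0.915300
step 5 [2.5y] bond c/2=11/800: DF=(7501031/8000000 − 11/800·(0.978000+0.943400+0.931600+0.915300))/(1+11/800) = 4369/5000 ≈ 0.873800
step 6 [3y] bond c/2=9/200: DF=(2183003/2000000 − 9/200·(0.978000+0.943400+0.931600+0.915300+0.873800))/(1+9/200) = 4223/5000 ≈ 0.844600
step 7 [3.5y] bond c/2=11/800: DF=(1799039/2000000 − 11/800·(0.978000+0.943400+0.931600+0.915300+0.873800+0.844600))/(1+11/800) = 8129/10000 ≈ 0.812900
step 8 [4y] swap r/2=971/35527: DF=(1 − 971/35527·(0.978000+0.943400+0.931600+0.915300+0.873800+0.844600+0.812900))/(1+971/35527) = 4029/5000 ≈ 0.805800

1 1/2 489/500
2 1 4717/5000
3 3/2 2329/2500
4 2 9153/10000
5 5/2 4369/5000
6 3 4223/5000
7 7/2 8129/10000
8 4 4029/5000
f(1y,3.5y) = ((4717/5000)/(8129/10000) − 1)/(5/2) = 522/8129 ≈ 6.4215%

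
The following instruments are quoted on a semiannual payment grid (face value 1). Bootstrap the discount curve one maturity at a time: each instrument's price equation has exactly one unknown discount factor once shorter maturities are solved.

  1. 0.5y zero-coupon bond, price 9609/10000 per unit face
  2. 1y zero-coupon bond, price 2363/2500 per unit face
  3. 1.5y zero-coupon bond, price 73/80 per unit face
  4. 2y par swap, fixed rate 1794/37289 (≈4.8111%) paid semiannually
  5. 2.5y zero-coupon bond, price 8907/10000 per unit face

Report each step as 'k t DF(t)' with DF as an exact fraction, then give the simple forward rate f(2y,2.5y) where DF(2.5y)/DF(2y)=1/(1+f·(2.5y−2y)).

step 1 [0.5y] zero: DF = P = 9609/10000 ≈ 0.960900
step 2 [1y] zero: DF = P = 2363/2500 ≈ 0.945200
step 3 [1.5y] zero: DF = P = 73/80 ≈ 0.912500
step 4 [2y] swap r/2=897/37289: DF=(1 − 897/37289·(0.960900+0.945200+0.912500))/(1+897/37289) = 9103/10000 ≈ 0.910300
step 5 [2.5y] zero: DF = P = 8907/10000 ≈ 0.890700

1 1/2 9609/10000
2 1 2363/2500
3 3/2 73/80
4 2 9103/10000
5 5/2 8907/10000
f(2y,2.5y) = ((9103/10000)/(8907/10000) − 1)/(1/2) = 392/8907 ≈ 4.4010%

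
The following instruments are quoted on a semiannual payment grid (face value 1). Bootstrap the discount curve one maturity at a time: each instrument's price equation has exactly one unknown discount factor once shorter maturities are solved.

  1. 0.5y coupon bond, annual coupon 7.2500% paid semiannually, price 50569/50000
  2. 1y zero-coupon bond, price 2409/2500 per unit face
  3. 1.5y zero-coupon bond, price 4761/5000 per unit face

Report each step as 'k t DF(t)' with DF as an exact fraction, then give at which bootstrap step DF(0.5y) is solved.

step 1 [0.5y] bond c/2=29/800: DF=(50569/50000 − 29/800·(0))/(1+29/800) = 122/125 ≈ 0.976000
step 2 [1y] zero: DF = P = 2409/2500 ≈ 0.963600
step 3 [1.5y] zero: DF = P = 4761/5000 ≈ 0.952200

1 1/2 122/125
2 1 2409/2500
3 3/2 4761/5000
DF(0.5y) is solved at step 1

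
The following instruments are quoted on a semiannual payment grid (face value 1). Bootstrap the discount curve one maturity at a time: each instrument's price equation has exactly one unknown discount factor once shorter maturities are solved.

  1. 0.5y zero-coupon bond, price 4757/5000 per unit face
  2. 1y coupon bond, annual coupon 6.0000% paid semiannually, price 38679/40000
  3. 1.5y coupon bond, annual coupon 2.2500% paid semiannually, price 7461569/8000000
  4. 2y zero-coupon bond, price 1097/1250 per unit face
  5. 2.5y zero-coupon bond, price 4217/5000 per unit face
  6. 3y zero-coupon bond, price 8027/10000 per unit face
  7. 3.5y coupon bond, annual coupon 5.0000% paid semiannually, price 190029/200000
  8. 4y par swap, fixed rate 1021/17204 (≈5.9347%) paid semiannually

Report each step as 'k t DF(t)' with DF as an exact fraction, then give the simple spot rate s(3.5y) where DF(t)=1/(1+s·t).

step 1 [0.5y] zero: DF = P = 4757/5000 ≈ 0.951400
step 2 [1y] bond c/2=3/100: DF=(38679/40000 − 3/100·(0.951400))/(1+3/100) = 9111/10000 ≈ 0.911100
step 3 [1.5y] bond c/2=9/800: DF=(7461569/8000000 − 9/800·(0.951400+0.911100))/(1+9/800) = 1127/1250 ≈ 0.901600
step 4 [2y] zero: DF = P = 1097/1250 ≈ 0.877600
step 5 [2.5y] zero: DF = P = 4217/5000 ≈ 0.843400
step 6 [3y] zero: DF = P = 8027/10000 ≈ 0.802700
step 7 [3.5y] bond c/2=1/40: DF=(190029/200000 − 1/40·(0.951400+0.911100+0.901600+0.877600+0.843400+0.802700))/(1+1/40) = 399/500 ≈ 0.798000
step 8 [4y] swap r/2=1021/34408: DF=(1 − 1021/34408·(0.951400+0.911100+0.901600+0.877600+0.843400+0.802700+0.798000))/(1+1021/34408) = 3979/5000 ≈ 0.795800

1 1/2 4757/5000
2 1 9111/10000
3 3/2 1127/1250
4 2 1097/1250
5 5/2 4217/5000
6 3 8027/10000
7 7/2 399/500
8 4 3979/5000
s(3.5y) = (1/(399/500) − 1)/(7/2) = 202/2793 ≈ 7.2324%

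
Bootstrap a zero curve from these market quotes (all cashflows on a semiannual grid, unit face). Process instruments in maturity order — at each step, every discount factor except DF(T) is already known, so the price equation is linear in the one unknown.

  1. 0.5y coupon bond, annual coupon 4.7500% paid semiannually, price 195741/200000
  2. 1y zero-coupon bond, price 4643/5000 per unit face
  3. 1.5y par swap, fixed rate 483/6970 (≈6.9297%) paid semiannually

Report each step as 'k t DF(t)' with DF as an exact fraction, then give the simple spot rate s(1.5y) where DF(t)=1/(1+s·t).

1 1/2 239/250
2 1 4643/5000
3 3/2 4517/5000
s(1.5y) = (1/(4517/5000) − 1)/(3/2) = 322/4517 ≈ 7.1286%

step 1 [0.5y] bond c/2=19/800: DF=(195741/200000 − 19/800·(0))/(1+19/800) = 239/250 ≈ 0.956000
step 2 [1y] zero: DF = P = 4643/5000 ≈ 0.928600
step 3 [1.5y] swap r/2=483/13940: DF=(1 − 483/13940·(0.956000+0.928600))/(1+483/13940) = 4517/5000 ≈ 0.903400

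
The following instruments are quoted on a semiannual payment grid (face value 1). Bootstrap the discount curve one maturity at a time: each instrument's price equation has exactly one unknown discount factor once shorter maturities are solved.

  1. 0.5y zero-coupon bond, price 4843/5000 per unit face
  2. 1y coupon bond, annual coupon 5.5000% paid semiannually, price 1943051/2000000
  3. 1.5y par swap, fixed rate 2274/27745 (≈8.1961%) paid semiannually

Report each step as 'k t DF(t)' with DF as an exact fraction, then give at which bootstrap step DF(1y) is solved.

1 1/2 4843/5000
2 1 2299/2500
3 3/2 8863/10000
DF(1y) is solved at step 2

step 1 [0.5y] zero: DF = P = 4843/5000 ≈ 0.968600
step 2 [1y] bond c/2=11/400: DF=(1943051/2000000 − 11/400·(0.968600))/(1+11/400) = 2299/2500 ≈ 0.919600
step 3 [1.5y] swap r/2=1137/27745: DF=(1 − 1137/27745·(0.968600+0.919600))/(1+1137/27745) = 8863/10000 ≈ 0.886300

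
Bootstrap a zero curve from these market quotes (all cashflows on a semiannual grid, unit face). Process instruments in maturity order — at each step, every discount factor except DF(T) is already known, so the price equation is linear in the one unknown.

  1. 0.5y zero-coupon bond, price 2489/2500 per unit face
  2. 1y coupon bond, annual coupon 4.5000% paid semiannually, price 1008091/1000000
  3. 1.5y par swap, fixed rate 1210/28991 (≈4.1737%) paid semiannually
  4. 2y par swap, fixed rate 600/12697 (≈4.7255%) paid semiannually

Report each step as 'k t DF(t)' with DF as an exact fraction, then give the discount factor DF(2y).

1 1/2 2489/2500
2 1 241/250
3 3/2 1879/2000
4 2 91/100
DF(2y) = 91/100 ≈ 0.910000

step 1 [0.5y] zero: DF = P = 2489/2500 ≈ 0.995600
step 2 [1y] bond c/2=9/400: DF=(1008091/1000000 − 9/400·(0.995600))/(1+9/400) = 241/250 ≈ 0.964000
step 3 [1.5y] swap r/2=605/28991: DF=(1 − 605/28991·(0.995600+0.964000))/(1+605/28991) = 1879/2000 ≈ 0.939500
step 4 [2y] swap r/2=300/12697: DF=(1 − 300/12697·(0.995600+0.964000+0.939500))/(1+300/12697) = 91/100 ≈ 0.910000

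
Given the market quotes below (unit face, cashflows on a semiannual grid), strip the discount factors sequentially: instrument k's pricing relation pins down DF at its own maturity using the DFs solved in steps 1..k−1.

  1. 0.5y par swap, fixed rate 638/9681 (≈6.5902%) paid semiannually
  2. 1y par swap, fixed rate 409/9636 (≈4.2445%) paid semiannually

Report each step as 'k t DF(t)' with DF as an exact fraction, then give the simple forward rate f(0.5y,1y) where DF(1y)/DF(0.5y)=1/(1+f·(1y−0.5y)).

1 1/2 9681/10000
2 1 9591/10000
f(0.5y,1y) = ((9681/10000)/(9591/10000) − 1)/(1/2) = 60/3197 ≈ 1.8768%

step 1 [0.5y] swap r/2=319/9681: DF=(1 − 319/9681·(0))/(1+319/9681) = 9681/10000 ≈ 0.968100
step 2 [1y] swap r/2=409/19272: DF=(1 − 409/19272·(0.968100))/(1+409/19272) = 9591/10000 ≈ 0.959100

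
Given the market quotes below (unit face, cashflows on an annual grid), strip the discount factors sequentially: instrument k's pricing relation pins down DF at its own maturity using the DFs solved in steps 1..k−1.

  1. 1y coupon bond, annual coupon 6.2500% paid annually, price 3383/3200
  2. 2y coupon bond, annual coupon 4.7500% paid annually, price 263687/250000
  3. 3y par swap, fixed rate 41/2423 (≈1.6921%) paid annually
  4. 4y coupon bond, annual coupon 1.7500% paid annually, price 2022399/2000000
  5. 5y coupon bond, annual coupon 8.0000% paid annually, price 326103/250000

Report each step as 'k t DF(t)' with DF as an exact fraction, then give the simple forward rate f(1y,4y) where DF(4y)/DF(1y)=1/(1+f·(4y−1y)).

step 1 [1y] bond c/1=1/16: DF=(3383/3200 − 1/16·(0))/(1+1/16) = 199/200 ≈ 0.995000
step 2 [2y] bond c/1=19/400: DF=(263687/250000 − 19/400·(0.995000))/(1+19/400) = 4809/5000 ≈ 0.961800
step 3 [3y] swap r/1=41/2423: DF=(1 − 41/2423·(0.995000+0.961800))/(1+41/2423) = 2377/2500 ≈ 0.950800
step 4 [4y] bond c/1=7/400: DF=(2022399/2000000 − 7/400·(0.995000+0.961800+0.950800))/(1+7/400) = 4719/5000 ≈ 0.943800
step 5 [5y] bond c/1=2/25: DF=(326103/250000 − 2/25·(0.995000+0.961800+0.950800+0.943800))/(1+2/25) = 369/400 ≈ 0.922500

1 1 199/200
2 2 4809/5000
3 3 2377/2500
4 4 4719/5000
5 5 369/400
f(1y,4y) = ((199/200)/(4719/5000) − 1)/(3) = 256/14157 ≈ 1.8083%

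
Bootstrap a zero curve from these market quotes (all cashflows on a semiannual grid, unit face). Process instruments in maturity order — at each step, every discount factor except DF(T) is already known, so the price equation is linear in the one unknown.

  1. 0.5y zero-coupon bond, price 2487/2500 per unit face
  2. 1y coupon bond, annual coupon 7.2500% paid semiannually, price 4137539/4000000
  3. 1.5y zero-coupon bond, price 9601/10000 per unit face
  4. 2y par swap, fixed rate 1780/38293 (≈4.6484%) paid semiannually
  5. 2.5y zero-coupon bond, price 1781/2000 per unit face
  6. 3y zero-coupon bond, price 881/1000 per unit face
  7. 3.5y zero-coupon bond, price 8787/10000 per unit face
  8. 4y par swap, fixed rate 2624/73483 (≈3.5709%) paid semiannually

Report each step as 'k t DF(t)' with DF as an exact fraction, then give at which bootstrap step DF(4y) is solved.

step 1 [0.5y] zero: DF = P = 2487/2500 ≈ 0.994800
step 2 [1y] bond c/2=29/800: DF=(4137539/4000000 − 29/800·(0.994800))/(1+29/800) = 4817/5000 ≈ 0.963400
step 3 [1.5y] zero: DF = P = 9601/10000 ≈ 0.960100
step 4 [2y] swap r/2=890/38293: DF=(1 − 890/38293·(0.994800+0.963400+0.960100))/(1+890/38293) = 911/1000 ≈ 0.911000
step 5 [2.5y] zero: DF = P = 1781/2000 ≈ 0.890500
step 6 [3y] zero: DF = P = 881/1000 ≈ 0.881000
step 7 [3.5y] zero: DF = P = 8787/10000 ≈ 0.878700
step 8 [4y] swap r/2=1312/73483: DF=(1 − 1312/73483·(0.994800+0.963400+0.960100+0.911000+0.890500+0.881000+0.878700))/(1+1312/73483) = 543/625 ≈ 0.868800

1 1/2 2487/2500
2 1 4817/5000
3 3/2 9601/10000
4 2 911/1000
5 5/2 1781/2000
6 3 881/1000
7 7/2 8787/10000
8 4 543/625
DF(4y) is solved at step 8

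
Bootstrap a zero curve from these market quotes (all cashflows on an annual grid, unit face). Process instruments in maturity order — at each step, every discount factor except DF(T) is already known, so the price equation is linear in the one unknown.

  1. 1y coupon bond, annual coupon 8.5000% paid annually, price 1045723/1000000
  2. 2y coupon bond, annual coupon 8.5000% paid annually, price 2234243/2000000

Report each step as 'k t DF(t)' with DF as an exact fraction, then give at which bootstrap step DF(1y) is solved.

step 1 [1y] bond c/1=17/200: DF=(1045723/1000000 − 17/200·(0))/(1+17/200) = 4819/5000 ≈ 0.963800
step 2 [2y] bond c/1=17/200: DF=(2234243/2000000 − 17/200·(0.963800))/(1+17/200) = 9541/10000 ≈ 0.954100

1 1 4819/5000
2 2 9541/10000
DF(1y) is solved at step 1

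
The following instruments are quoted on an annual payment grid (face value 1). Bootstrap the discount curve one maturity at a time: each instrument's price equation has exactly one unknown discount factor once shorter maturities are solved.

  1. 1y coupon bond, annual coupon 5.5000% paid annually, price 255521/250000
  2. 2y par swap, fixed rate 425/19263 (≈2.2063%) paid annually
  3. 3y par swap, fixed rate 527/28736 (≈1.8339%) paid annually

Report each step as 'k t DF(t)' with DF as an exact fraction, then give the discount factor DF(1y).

1 1 1211/1250
2 2 383/400
3 3 9473/10000
DF(1y) = 1211/1250 ≈ 0.968800

step 1 [1y] bond c/1=11/200: DF=(255521/250000 − 11/200·(0))/(1+11/200) = 1211/1250 ≈ 0.968800
step 2 [2y] swap r/1=425/19263: DF=(1 − 425/19263·(0.968800))/(1+425/19263) = 383/400 ≈ 0.957500
step 3 [3y] swap r/1=527/28736: DF=(1 − 527/28736·(0.968800+0.957500))/(1+527/28736) = 9473/10000 ≈ 0.947300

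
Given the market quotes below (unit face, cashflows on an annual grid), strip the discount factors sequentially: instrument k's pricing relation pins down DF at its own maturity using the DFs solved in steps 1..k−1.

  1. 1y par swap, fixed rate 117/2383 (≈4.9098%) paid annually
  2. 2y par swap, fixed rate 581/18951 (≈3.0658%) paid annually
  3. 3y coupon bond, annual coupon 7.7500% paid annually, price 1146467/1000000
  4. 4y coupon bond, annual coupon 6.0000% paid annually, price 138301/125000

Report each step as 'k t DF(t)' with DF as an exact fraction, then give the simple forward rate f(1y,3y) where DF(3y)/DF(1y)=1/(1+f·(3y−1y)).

1 1 2383/2500
2 2 9419/10000
3 3 9277/10000
4 4 221/250
f(1y,3y) = ((2383/2500)/(9277/10000) − 1)/(2) = 255/18554 ≈ 1.3744%

step 1 [1y] swap r/1=117/2383: DF=(1 − 117/2383·(0))/(1+117/2383) = 2383/2500 ≈ 0.953200
step 2 [2y] swap r/1=581/18951: DF=(1 − 581/18951·(0.953200))/(1+581/18951) = 9419/10000 ≈ 0.941900
step 3 [3y] bond c/1=31/400: DF=(1146467/1000000 − 31/400·(0.953200+0.941900))/(1+31/400) = 9277/10000 ≈ 0.927700
step 4 [4y] bond c/1=3/50: DF=(138301/125000 − 3/50·(0.953200+0.941900+0.927700))/(1+3/50) = 221/250 ≈ 0.884000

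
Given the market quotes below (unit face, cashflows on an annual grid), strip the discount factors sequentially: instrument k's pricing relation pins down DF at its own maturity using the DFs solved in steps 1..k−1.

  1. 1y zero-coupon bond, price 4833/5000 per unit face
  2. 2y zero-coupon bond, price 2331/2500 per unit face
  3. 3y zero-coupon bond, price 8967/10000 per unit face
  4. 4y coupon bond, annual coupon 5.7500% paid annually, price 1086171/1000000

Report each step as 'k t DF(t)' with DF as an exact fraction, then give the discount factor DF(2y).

step 1 [1y] zero: DF = P = 4833/5000 ≈ 0.966600
step 2 [2y] zero: DF = P = 2331/2500 ≈ 0.932400
step 3 [3y] zero: DF = P = 8967/10000 ≈ 0.896700
step 4 [4y] bond c/1=23/400: DF=(1086171/1000000 − 23/400·(0.966600+0.932400+0.896700))/(1+23/400) = 8751/10000 ≈ 0.875100

1 1 4833/5000
2 2 2331/2500
3 3 8967/10000
4 4 8751/10000
DF(2y) = 2331/2500 ≈ 0.932400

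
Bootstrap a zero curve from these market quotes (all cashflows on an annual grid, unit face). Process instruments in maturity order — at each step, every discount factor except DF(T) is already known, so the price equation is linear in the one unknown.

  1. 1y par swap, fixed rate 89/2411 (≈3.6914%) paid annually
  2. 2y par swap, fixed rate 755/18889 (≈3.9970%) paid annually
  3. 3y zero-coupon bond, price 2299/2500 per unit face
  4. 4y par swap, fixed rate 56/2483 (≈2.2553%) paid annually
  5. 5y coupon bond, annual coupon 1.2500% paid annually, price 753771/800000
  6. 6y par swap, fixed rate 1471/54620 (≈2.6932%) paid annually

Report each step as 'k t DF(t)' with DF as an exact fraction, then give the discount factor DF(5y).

step 1 [1y] swap r/1=89/2411: DF=(1 − 89/2411·(0))/(1+89/2411) = 2411/2500 ≈ 0.964400
step 2 [2y] swap r/1=755/18889: DF=(1 − 755/18889·(0.964400))/(1+755/18889) = 1849/2000 ≈ 0.924500
step 3 [3y] zero: DF = P = 2299/2500 ≈ 0.919600
step 4 [4y] swap r/1=56/2483: DF=(1 − 56/2483·(0.964400+0.924500+0.919600))/(1+56/2483) = 229/250 ≈ 0.916000
step 5 [5y] bond c/1=1/80: DF=(753771/800000 − 1/80·(0.964400+0.924500+0.919600+0.916000))/(1+1/80) = 4423/5000 ≈ 0.884600
step 6 [6y] swap r/1=1471/54620: DF=(1 − 1471/54620·(0.964400+0.924500+0.919600+0.916000+0.884600))/(1+1471/54620) = 8529/10000 ≈ 0.852900

1 1 2411/2500
2 2 1849/2000
3 3 2299/2500
4 4 229/250
5 5 4423/5000
6 6 8529/10000
DF(5y) = 4423/5000 ≈ 0.884600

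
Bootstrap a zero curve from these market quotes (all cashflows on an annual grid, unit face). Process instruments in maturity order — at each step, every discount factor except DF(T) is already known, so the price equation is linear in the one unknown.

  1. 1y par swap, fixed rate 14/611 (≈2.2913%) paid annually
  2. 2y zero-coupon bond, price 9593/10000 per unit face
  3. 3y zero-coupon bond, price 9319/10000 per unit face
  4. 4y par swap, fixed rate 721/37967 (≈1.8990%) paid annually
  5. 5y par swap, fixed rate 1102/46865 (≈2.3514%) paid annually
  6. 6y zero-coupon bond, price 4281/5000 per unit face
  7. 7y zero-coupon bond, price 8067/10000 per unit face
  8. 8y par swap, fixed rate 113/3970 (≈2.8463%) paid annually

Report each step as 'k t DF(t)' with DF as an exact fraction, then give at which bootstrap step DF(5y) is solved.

step 1 [1y] swap r/1=14/611: DF=(1 − 14/611·(0))/(1+14/611) = 611/625 ≈ 0.977600
step 2 [2y] zero: DF = P = 9593/10000 ≈ 0.959300
step 3 [3y] zero: DF = P = 9319/10000 ≈ 0.931900
step 4 [4y] swap r/1=721/37967: DF=(1 − 721/37967·(0.977600+0.959300+0.931900))/(1+721/37967) = 9279/10000 ≈ 0.927900
step 5 [5y] swap r/1=1102/46865: DF=(1 − 1102/46865·(0.977600+0.959300+0.931900+0.927900))/(1+1102/46865) = 4449/5000 ≈ 0.889800
step 6 [6y] zero: DF = P = 4281/5000 ≈ 0.856200
step 7 [7y] zero: DF = P = 8067/10000 ≈ 0.806700
step 8 [8y] swap r/1=113/3970: DF=(1 − 113/3970·(0.977600+0.959300+0.931900+0.927900+0.889800+0.856200+0.806700))/(1+113/3970) = 3983/5000 ≈ 0.796600

1 1 611/625
2 2 9593/10000
3 3 9319/10000
4 4 9279/10000
5 5 4449/5000
6 6 4281/5000
7 7 8067/10000
8 8 3983/5000
DF(5y) is solved at step 5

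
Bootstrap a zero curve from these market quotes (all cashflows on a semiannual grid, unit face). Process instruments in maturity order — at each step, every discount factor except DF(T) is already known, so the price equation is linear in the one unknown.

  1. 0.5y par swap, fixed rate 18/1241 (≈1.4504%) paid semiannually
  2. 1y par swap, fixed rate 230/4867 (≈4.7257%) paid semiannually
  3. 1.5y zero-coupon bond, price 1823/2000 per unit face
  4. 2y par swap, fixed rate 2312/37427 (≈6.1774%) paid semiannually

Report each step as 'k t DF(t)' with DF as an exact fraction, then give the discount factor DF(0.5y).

1 1/2 1241/1250
2 1 477/500
3 3/2 1823/2000
4 2 2211/2500
DF(0.5y) = 1241/1250 ≈ 0.992800

step 1 [0.5y] swap r/2=9/1241: DF=(1 − 9/1241·(0))/(1+9/1241) = 1241/1250 ≈ 0.992800
step 2 [1y] swap r/2=115/4867: DF=(1 − 115/4867·(0.992800))/(1+115/4867) = 477/500 ≈ 0.954000
step 3 [1.5y] zero: DF = P = 1823/2000 ≈ 0.911500
step 4 [2y] swap r/2=1156/37427: DF=(1 − 1156/37427·(0.992800+0.954000+0.911500))/(1+1156/37427) = 2211/2500 ≈ 0.884400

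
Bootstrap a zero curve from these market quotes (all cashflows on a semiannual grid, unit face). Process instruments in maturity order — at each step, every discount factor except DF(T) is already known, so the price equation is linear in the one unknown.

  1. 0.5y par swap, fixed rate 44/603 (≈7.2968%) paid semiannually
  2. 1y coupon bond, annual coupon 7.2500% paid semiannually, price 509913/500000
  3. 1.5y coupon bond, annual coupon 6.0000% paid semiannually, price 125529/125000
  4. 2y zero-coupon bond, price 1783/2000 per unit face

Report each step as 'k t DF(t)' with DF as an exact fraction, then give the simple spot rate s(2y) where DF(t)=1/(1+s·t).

step 1 [0.5y] swap r/2=22/603: DF=(1 − 22/603·(0))/(1+22/603) = 603/625 ≈ 0.964800
step 2 [1y] bond c/2=29/800: DF=(509913/500000 − 29/800·(0.964800))/(1+29/800) = 594/625 ≈ 0.950400
step 3 [1.5y] bond c/2=3/100: DF=(125529/125000 − 3/100·(0.964800+0.950400))/(1+3/100) = 1149/1250 ≈ 0.919200
step 4 [2y] zero: DF = P = 1783/2000 ≈ 0.891500

1 1/2 603/625
2 1 594/625
3 3/2 1149/1250
4 2 1783/2000
s(2y) = (1/(1783/2000) − 1)/(2) = 217/3566 ≈ 6.0852%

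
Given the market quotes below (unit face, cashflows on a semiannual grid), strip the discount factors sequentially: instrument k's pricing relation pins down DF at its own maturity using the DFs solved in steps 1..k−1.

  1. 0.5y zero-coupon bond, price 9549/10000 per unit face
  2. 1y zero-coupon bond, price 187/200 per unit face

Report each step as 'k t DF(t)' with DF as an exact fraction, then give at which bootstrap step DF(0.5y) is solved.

step 1 [0.5y] zero: DF = P = 9549/10000 ≈ 0.954900
step 2 [1y] zero: DF = P = 187/200 ≈ 0.935000

1 1/2 9549/10000
2 1 187/200
DF(0.5y) is solved at step 1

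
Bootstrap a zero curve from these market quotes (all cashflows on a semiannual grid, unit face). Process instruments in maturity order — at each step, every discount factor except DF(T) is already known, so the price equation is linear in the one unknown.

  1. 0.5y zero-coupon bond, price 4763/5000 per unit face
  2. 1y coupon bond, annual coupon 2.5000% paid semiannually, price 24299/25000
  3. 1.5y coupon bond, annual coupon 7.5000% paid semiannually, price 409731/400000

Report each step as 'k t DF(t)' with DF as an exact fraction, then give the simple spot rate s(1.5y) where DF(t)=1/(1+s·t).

step 1 [0.5y] zero: DF = P = 4763/5000 ≈ 0.952600
step 2 [1y] bond c/2=1/80: DF=(24299/25000 − 1/80·(0.952600))/(1+1/80) = 4741/5000 ≈ 0.948200
step 3 [1.5y] bond c/2=3/80: DF=(409731/400000 − 3/80·(0.952600+0.948200))/(1+3/80) = 4593/5000 ≈ 0.918600

1 1/2 4763/5000
2 1 4741/5000
3 3/2 4593/5000
s(1.5y) = (1/(4593/5000) − 1)/(3/2) = 814/13779 ≈ 5.9075%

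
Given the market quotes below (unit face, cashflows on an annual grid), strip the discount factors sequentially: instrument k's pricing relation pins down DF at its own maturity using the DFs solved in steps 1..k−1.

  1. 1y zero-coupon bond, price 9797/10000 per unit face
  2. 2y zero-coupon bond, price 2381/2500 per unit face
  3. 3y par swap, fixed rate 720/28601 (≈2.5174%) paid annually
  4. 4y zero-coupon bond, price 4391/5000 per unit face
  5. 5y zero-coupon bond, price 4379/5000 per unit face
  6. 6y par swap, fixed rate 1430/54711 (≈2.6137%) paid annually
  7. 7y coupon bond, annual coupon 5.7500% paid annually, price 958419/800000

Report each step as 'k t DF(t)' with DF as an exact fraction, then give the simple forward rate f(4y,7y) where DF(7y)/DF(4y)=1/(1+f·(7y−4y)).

1 1 9797/10000
2 2 2381/2500
3 3 116/125
4 4 4391/5000
5 5 4379/5000
6 6 857/1000
7 7 4177/5000
f(4y,7y) = ((4391/5000)/(4177/5000) − 1)/(3) = 214/12531 ≈ 1.7078%

step 1 [1y] zero: DF = P = 9797/10000 ≈ 0.979700
step 2 [2y] zero: DF = P = 2381/2500 ≈ 0.952400
step 3 [3y] swap r/1=720/28601: DF=(1 − 720/28601·(0.979700+0.952400))/(1+720/28601) = 116/125 ≈ 0.928000
step 4 [4y] zero: DF = P = 4391/5000 ≈ 0.878200
step 5 [5y] zero: DF = P = 4379/5000 ≈ 0.875800
step 6 [6y] swap r/1=1430/54711: DF=(1 − 1430/54711·(0.979700+0.952400+0.928000+0.878200+0.875800))/(1+1430/54711) = 857/1000 ≈ 0.857000
step 7 [7y] bond c/1=23/400: DF=(958419/800000 − 23/400·(0.979700+0.952400+0.928000+0.878200+0.875800+0.857000))/(1+23/400) = 4177/5000 ≈ 0.835400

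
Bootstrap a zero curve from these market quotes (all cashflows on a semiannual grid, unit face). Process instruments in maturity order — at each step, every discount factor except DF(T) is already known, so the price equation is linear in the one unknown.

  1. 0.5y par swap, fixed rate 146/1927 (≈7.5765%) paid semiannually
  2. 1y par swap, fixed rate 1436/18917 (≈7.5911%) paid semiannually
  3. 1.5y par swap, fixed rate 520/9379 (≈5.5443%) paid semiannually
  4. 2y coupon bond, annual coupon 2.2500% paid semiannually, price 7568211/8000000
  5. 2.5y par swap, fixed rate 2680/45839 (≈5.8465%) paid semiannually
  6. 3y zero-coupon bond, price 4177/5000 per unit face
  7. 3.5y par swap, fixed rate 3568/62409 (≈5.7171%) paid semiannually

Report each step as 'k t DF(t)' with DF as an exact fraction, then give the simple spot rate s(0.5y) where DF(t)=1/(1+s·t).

step 1 [0.5y] swap r/2=73/1927: DF=(1 − 73/1927·(0))/(1+73/1927) = 1927/2000 ≈ 0.963500
step 2 [1y] swap r/2=718/18917: DF=(1 − 718/18917·(0.963500))/(1+718/18917) = 4641/5000 ≈ 0.928200
step 3 [1.5y] swap r/2=260/9379: DF=(1 − 260/9379·(0.963500+0.928200))/(1+260/9379) = 461/500 ≈ 0.922000
step 4 [2y] bond c/2=9/800: DF=(7568211/8000000 − 9/800·(0.963500+0.928200+0.922000))/(1+9/800) = 4521/5000 ≈ 0.904200
step 5 [2.5y] swap r/2=1340/45839: DF=(1 − 1340/45839·(0.963500+0.928200+0.922000+0.904200))/(1+1340/45839) = 433/500 ≈ 0.866000
step 6 [3y] zero: DF = P = 4177/5000 ≈ 0.835400
step 7 [3.5y] swap r/2=1784/62409: DF=(1 − 1784/62409·(0.963500+0.928200+0.922000+0.904200+0.866000+0.835400))/(1+1784/62409) = 1027/1250 ≈ 0.821600

1 1/2 1927/2000
2 1 4641/5000
3 3/2 461/500
4 2 4521/5000
5 5/2 433/500
6 3 4177/5000
7 7/2 1027/1250
s(0.5y) = (1/(1927/2000) − 1)/(1/2) = 146/1927 ≈ 7.5765%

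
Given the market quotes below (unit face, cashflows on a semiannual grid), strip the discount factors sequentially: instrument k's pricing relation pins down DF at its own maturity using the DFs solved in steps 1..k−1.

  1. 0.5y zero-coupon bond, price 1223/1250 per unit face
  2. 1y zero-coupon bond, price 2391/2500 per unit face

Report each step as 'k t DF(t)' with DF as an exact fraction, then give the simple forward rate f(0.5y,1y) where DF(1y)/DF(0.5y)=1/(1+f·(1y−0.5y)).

step 1 [0.5y] zero: DF = P = 1223/1250 ≈ 0.978400
step 2 [1y] zero: DF = P = 2391/2500 ≈ 0.956400

1 1/2 1223/1250
2 1 2391/2500
f(0.5y,1y) = ((1223/1250)/(2391/2500) − 1)/(1/2) = 110/2391 ≈ 4.6006%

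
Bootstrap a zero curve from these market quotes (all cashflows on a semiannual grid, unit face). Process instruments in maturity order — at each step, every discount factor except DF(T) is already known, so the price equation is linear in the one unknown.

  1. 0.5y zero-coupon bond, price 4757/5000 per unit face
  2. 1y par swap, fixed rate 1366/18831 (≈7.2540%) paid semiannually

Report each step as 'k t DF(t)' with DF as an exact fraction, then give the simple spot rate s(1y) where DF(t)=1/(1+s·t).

step 1 [0.5y] zero: DF = P = 4757/5000 ≈ 0.951400
step 2 [1y] swap r/2=683/18831: DF=(1 − 683/18831·(0.951400))/(1+683/18831) = 9317/10000 ≈ 0.931700

1 1/2 4757/5000
2 1 9317/10000
s(1y) = (1/(9317/10000) − 1)/(1) = 683/9317 ≈ 7.3307%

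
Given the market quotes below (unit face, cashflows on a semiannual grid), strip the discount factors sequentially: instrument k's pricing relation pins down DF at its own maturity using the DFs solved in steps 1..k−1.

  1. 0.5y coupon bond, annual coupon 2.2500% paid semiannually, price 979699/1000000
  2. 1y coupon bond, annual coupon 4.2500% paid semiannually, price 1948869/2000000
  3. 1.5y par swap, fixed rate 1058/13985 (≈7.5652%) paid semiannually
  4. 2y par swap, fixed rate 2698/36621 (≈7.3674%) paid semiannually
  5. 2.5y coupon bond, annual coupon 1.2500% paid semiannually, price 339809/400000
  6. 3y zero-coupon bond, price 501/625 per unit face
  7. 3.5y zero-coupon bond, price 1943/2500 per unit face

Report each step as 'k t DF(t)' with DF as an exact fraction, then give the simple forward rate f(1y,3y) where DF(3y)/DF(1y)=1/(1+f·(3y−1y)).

1 1/2 1211/1250
2 1 467/500
3 3/2 4471/5000
4 2 8651/10000
5 5/2 1643/2000
6 3 501/625
7 7/2 1943/2500
f(1y,3y) = ((467/500)/(501/625) − 1)/(2) = 331/4008 ≈ 8.2585%

step 1 [0.5y] bond c/2=9/800: DF=(979699/1000000 − 9/800·(0))/(1+9/800) = 1211/1250 ≈ 0.968800
step 2 [1y] bond c/2=17/800: DF=(1948869/2000000 − 17/800·(0.968800))/(1+17/800) = 467/500 ≈ 0.934000
step 3 [1.5y] swap r/2=529/13985: DF=(1 − 529/13985·(0.968800+0.934000))/(1+529/13985) = 4471/5000 ≈ 0.894200
step 4 [2y] swap r/2=1349/36621: DF=(1 − 1349/36621·(0.968800+0.934000+0.894200))/(1+1349/36621) = 8651/10000 ≈ 0.865100
step 5 [2.5y] bond c/2=1/160: DF=(339809/400000 − 1/160·(0.968800+0.934000+0.894200+0.865100))/(1+1/160) = 1643/2000 ≈ 0.821500
step 6 [3y] zero: DF = P = 501/625 ≈ 0.801600
step 7 [3.5y] zero: DF = P = 1943/2500 ≈ 0.777200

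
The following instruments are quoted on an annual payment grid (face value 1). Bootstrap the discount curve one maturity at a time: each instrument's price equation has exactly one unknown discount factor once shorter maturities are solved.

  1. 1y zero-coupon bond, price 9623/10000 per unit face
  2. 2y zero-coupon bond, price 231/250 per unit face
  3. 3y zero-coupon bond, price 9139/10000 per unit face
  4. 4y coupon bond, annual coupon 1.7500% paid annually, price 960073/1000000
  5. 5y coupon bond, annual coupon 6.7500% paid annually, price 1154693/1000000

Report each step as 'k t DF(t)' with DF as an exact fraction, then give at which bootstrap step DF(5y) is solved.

step 1 [1y] zero: DF = P = 9623/10000 ≈ 0.962300
step 2 [2y] zero: DF = P = 231/250 ≈ 0.924000
step 3 [3y] zero: DF = P = 9139/10000 ≈ 0.913900
step 4 [4y] bond c/1=7/400: DF=(960073/1000000 − 7/400·(0.962300+0.924000+0.913900))/(1+7/400) = 4477/5000 ≈ 0.895400
step 5 [5y] bond c/1=27/400: DF=(1154693/1000000 − 27/400·(0.962300+0.924000+0.913900+0.895400))/(1+27/400) = 106/125 ≈ 0.848000

1 1 9623/10000
2 2 231/250
3 3 9139/10000
4 4 4477/5000
5 5 106/125
DF(5y) is solved at step 5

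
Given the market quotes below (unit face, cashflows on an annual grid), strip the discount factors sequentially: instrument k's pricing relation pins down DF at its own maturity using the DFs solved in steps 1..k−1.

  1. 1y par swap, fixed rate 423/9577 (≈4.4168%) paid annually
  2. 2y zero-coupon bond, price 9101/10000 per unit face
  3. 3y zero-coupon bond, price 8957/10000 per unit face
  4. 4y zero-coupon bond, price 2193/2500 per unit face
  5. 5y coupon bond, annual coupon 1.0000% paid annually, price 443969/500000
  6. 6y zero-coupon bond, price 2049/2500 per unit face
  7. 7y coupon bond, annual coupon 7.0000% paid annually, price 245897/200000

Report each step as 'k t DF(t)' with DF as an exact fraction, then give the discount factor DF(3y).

step 1 [1y] swap r/1=423/9577: DF=(1 − 423/9577·(0))/(1+423/9577) = 9577/10000 ≈ 0.957700
step 2 [2y] zero: DF = P = 9101/10000 ≈ 0.910100
step 3 [3y] zero: DF = P = 8957/10000 ≈ 0.895700
step 4 [4y] zero: DF = P = 2193/2500 ≈ 0.877200
step 5 [5y] bond c/1=1/100: DF=(443969/500000 − 1/100·(0.957700+0.910100+0.895700+0.877200))/(1+1/100) = 8431/10000 ≈ 0.843100
step 6 [6y] zero: DF = P = 2049/2500 ≈ 0.819600
step 7 [7y] bond c/1=7/100: DF=(245897/200000 − 7/100·(0.957700+0.910100+0.895700+0.877200+0.843100+0.819600))/(1+7/100) = 8021/10000 ≈ 0.802100

1 1 9577/10000
2 2 9101/10000
3 3 8957/10000
4 4 2193/2500
5 5 8431/10000
6 6 2049/2500
7 7 8021/10000
DF(3y) = 8957/10000 ≈ 0.895700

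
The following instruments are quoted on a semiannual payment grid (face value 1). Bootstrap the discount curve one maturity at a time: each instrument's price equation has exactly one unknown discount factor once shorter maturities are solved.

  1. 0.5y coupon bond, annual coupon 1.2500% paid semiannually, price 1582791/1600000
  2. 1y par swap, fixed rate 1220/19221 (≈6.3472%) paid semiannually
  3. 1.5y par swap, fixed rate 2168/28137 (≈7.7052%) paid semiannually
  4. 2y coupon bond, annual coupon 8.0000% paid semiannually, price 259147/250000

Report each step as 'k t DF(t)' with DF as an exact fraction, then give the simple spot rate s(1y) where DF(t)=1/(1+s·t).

step 1 [0.5y] bond c/2=1/160: DF=(1582791/1600000 − 1/160·(0))/(1+1/160) = 9831/10000 ≈ 0.983100
step 2 [1y] swap r/2=610/19221: DF=(1 − 610/19221·(0.983100))/(1+610/19221) = 939/1000 ≈ 0.939000
step 3 [1.5y] swap r/2=1084/28137: DF=(1 − 1084/28137·(0.983100+0.939000))/(1+1084/28137) = 2229/2500 ≈ 0.891600
step 4 [2y] bond c/2=1/25: DF=(259147/250000 − 1/25·(0.983100+0.939000+0.891600))/(1+1/25) = 1777/2000 ≈ 0.888500

1 1/2 9831/10000
2 1 939/1000
3 3/2 2229/2500
4 2 1777/2000
s(1y) = (1/(939/1000) − 1)/(1) = 61/939 ≈ 6.4963%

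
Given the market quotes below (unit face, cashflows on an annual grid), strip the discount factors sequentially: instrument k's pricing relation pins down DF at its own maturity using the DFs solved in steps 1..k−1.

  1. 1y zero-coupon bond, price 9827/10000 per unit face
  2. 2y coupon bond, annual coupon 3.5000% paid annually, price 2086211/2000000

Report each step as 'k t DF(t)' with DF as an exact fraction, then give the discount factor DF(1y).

1 1 9827/10000
2 2 4873/5000
DF(1y) = 9827/10000 ≈ 0.982700

step 1 [1y] zero: DF = P = 9827/10000 ≈ 0.982700
step 2 [2y] bond c/1=7/200: DF=(2086211/2000000 − 7/200·(0.982700))/(1+7/200) = 4873/5000 ≈ 0.974600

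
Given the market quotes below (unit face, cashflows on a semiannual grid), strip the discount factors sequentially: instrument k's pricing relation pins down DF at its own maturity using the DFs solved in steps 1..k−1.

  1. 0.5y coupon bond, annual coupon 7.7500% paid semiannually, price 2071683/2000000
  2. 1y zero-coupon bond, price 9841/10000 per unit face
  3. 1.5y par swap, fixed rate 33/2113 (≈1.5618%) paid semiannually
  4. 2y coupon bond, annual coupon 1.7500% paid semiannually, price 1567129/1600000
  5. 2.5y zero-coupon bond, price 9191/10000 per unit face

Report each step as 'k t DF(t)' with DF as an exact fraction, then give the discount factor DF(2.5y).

step 1 [0.5y] bond c/2=31/800: DF=(2071683/2000000 − 31/800·(0))/(1+31/800) = 2493/2500 ≈ 0.997200
step 2 [1y] zero: DF = P = 9841/10000 ≈ 0.984100
step 3 [1.5y] swap r/2=33/4226: DF=(1 − 33/4226·(0.997200+0.984100))/(1+33/4226) = 9769/10000 ≈ 0.976900
step 4 [2y] bond c/2=7/800: DF=(1567129/1600000 − 7/800·(0.997200+0.984100+0.976900))/(1+7/800) = 9453/10000 ≈ 0.945300
step 5 [2.5y] zero: DF = P = 9191/10000 ≈ 0.919100

1 1/2 2493/2500
2 1 9841/10000
3 3/2 9769/10000
4 2 9453/10000
5 5/2 9191/10000
DF(2.5y) = 9191/10000 ≈ 0.919100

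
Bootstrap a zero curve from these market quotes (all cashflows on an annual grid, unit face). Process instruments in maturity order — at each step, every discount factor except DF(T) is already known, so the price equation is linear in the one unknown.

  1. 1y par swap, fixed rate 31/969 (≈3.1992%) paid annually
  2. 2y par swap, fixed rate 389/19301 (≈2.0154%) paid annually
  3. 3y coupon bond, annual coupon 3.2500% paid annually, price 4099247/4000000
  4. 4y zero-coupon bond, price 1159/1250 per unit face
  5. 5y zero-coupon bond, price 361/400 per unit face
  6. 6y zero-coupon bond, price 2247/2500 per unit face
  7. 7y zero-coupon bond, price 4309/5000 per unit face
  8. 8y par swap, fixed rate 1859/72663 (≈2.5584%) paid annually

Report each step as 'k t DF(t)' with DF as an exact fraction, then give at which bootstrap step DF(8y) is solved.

1 1 969/1000
2 2 9611/10000
3 3 4659/5000
4 4 1159/1250
5 5 361/400
6 6 2247/2500
7 7 4309/5000
8 8 8141/10000
DF(8y) is solved at step 8

step 1 [1y] swap r/1=31/969: DF=(1 − 31/969·(0))/(1+31/969) = 969/1000 ≈ 0.969000
step 2 [2y] swap r/1=389/19301: DF=(1 − 389/19301·(0.969000))/(1+389/19301) = 9611/10000 ≈ 0.961100
step 3 [3y] bond c/1=13/400: DF=(4099247/4000000 − 13/400·(0.969000+0.961100))/(1+13/400) = 4659/5000 ≈ 0.931800
step 4 [4y] zero: DF = P = 1159/1250 ≈ 0.927200
step 5 [5y] zero: DF = P = 361/400 ≈ 0.902500
step 6 [6y] zero: DF = P = 2247/2500 ≈ 0.898800
step 7 [7y] zero: DF = P = 4309/5000 ≈ 0.861800
step 8 [8y] swap r/1=1859/72663: DF=(1 − 1859/72663·(0.969000+0.961100+0.931800+0.927200+0.902500+0.898800+0.861800))/(1+1859/72663) = 8141/10000 ≈ 0.814100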